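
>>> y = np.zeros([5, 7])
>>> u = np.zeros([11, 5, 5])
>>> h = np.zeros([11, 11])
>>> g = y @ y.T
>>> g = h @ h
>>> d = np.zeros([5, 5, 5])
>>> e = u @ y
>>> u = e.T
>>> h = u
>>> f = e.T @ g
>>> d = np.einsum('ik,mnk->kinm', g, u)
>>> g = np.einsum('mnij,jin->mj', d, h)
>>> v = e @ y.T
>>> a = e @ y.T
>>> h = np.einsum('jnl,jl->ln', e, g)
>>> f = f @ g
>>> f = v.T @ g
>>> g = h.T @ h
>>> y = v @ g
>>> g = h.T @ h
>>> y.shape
(11, 5, 5)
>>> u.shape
(7, 5, 11)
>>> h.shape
(7, 5)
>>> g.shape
(5, 5)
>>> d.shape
(11, 11, 5, 7)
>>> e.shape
(11, 5, 7)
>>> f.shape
(5, 5, 7)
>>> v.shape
(11, 5, 5)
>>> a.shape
(11, 5, 5)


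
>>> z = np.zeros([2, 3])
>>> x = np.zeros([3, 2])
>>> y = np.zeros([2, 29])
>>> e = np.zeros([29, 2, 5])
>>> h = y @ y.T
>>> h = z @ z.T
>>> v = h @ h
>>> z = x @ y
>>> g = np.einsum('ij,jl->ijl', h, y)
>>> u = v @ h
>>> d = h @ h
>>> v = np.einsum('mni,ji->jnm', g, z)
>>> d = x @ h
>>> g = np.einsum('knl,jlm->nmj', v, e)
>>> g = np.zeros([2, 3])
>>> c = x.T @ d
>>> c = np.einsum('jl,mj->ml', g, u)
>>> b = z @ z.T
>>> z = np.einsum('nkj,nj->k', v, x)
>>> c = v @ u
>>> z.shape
(2,)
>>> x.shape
(3, 2)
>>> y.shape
(2, 29)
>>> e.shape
(29, 2, 5)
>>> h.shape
(2, 2)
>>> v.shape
(3, 2, 2)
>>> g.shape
(2, 3)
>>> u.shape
(2, 2)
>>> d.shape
(3, 2)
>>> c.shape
(3, 2, 2)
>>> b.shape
(3, 3)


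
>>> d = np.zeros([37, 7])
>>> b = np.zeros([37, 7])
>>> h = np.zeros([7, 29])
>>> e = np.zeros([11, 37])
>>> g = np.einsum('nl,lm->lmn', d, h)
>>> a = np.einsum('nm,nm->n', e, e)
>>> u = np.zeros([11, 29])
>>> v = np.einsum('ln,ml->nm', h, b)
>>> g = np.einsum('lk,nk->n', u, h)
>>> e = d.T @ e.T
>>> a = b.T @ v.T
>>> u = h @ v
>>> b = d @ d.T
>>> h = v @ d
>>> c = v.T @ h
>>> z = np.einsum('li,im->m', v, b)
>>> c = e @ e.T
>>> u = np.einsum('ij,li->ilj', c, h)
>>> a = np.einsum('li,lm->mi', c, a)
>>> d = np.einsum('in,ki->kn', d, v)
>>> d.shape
(29, 7)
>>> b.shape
(37, 37)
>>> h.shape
(29, 7)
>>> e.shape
(7, 11)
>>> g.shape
(7,)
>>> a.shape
(29, 7)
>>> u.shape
(7, 29, 7)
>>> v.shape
(29, 37)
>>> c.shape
(7, 7)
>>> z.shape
(37,)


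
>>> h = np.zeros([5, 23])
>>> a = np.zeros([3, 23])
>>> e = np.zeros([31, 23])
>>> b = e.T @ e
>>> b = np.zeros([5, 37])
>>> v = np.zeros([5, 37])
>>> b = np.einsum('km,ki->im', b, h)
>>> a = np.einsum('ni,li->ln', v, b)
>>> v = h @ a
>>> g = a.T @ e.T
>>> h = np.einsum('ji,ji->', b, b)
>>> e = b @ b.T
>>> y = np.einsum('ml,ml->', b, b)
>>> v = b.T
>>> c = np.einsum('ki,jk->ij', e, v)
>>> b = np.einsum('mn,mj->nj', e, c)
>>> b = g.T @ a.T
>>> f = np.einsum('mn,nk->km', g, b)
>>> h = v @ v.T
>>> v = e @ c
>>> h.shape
(37, 37)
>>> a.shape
(23, 5)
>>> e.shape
(23, 23)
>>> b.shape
(31, 23)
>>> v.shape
(23, 37)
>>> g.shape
(5, 31)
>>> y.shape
()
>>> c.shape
(23, 37)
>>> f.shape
(23, 5)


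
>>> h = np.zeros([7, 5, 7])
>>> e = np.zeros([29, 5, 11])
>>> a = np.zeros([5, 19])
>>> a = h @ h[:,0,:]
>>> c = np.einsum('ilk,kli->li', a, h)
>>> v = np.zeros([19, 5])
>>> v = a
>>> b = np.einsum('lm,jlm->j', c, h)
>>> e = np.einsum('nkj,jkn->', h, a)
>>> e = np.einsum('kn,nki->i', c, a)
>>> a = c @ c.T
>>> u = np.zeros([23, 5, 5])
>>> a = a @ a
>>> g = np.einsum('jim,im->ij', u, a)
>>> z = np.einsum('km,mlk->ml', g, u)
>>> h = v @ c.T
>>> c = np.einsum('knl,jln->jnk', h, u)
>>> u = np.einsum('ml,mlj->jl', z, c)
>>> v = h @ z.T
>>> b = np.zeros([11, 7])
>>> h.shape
(7, 5, 5)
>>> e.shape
(7,)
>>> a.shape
(5, 5)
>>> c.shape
(23, 5, 7)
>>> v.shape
(7, 5, 23)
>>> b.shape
(11, 7)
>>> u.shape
(7, 5)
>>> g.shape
(5, 23)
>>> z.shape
(23, 5)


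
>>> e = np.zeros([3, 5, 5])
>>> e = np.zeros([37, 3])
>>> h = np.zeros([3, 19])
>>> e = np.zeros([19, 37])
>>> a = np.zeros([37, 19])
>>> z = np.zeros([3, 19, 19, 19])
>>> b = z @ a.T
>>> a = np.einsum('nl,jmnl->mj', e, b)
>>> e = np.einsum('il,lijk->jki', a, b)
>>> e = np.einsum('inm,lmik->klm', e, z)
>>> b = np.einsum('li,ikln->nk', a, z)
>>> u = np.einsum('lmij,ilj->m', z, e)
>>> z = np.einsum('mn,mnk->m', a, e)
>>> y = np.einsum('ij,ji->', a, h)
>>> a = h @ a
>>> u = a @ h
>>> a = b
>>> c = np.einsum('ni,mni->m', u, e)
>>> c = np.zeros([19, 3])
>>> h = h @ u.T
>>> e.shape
(19, 3, 19)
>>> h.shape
(3, 3)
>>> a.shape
(19, 19)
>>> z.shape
(19,)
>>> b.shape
(19, 19)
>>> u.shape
(3, 19)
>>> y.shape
()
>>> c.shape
(19, 3)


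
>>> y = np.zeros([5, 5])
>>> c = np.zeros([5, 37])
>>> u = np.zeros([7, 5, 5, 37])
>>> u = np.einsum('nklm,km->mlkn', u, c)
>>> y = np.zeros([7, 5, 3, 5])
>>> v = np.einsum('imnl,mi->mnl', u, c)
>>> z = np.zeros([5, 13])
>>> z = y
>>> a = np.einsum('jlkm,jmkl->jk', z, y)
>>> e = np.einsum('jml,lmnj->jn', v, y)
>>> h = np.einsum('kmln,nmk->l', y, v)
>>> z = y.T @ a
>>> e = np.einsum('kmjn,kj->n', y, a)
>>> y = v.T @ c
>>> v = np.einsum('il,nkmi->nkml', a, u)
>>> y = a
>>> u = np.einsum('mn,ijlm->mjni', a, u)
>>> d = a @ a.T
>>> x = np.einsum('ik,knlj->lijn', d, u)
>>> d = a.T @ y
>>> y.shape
(7, 3)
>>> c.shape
(5, 37)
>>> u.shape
(7, 5, 3, 37)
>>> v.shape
(37, 5, 5, 3)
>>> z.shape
(5, 3, 5, 3)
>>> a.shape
(7, 3)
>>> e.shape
(5,)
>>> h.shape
(3,)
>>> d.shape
(3, 3)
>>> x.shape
(3, 7, 37, 5)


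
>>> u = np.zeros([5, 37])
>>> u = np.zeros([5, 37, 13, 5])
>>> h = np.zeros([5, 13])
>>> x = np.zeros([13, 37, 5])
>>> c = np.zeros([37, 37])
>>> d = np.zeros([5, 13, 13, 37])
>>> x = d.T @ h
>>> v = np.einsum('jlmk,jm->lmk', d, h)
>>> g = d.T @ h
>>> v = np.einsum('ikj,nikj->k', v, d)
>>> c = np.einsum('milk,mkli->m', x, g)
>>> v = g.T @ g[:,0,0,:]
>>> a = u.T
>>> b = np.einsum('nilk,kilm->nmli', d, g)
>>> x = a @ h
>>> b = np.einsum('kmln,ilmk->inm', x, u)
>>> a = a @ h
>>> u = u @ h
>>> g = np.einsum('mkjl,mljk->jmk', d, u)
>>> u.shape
(5, 37, 13, 13)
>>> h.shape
(5, 13)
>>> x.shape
(5, 13, 37, 13)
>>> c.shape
(37,)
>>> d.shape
(5, 13, 13, 37)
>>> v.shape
(13, 13, 13, 13)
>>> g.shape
(13, 5, 13)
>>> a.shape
(5, 13, 37, 13)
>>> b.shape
(5, 13, 13)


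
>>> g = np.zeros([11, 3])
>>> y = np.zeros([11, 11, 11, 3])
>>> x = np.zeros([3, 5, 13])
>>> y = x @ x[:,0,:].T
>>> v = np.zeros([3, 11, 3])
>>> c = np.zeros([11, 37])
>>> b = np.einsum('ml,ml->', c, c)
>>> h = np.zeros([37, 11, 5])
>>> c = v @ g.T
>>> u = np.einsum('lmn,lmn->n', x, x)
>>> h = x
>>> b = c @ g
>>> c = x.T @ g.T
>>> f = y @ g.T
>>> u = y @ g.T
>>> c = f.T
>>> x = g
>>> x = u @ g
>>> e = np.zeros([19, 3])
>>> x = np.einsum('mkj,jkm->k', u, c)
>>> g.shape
(11, 3)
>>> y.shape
(3, 5, 3)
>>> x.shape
(5,)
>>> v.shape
(3, 11, 3)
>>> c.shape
(11, 5, 3)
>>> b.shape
(3, 11, 3)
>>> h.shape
(3, 5, 13)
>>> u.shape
(3, 5, 11)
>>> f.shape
(3, 5, 11)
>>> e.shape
(19, 3)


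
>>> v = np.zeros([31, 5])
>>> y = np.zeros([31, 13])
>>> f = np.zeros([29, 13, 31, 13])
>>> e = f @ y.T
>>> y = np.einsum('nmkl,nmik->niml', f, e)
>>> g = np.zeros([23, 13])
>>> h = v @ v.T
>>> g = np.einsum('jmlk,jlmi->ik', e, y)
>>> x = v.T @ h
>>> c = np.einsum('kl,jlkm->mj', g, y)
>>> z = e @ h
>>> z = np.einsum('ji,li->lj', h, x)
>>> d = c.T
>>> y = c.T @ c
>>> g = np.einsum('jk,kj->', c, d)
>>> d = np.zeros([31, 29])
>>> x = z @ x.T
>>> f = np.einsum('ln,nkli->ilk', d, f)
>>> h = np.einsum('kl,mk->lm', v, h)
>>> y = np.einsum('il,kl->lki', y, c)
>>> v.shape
(31, 5)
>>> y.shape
(29, 13, 29)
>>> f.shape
(13, 31, 13)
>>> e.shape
(29, 13, 31, 31)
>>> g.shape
()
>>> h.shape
(5, 31)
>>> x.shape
(5, 5)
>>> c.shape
(13, 29)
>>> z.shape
(5, 31)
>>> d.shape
(31, 29)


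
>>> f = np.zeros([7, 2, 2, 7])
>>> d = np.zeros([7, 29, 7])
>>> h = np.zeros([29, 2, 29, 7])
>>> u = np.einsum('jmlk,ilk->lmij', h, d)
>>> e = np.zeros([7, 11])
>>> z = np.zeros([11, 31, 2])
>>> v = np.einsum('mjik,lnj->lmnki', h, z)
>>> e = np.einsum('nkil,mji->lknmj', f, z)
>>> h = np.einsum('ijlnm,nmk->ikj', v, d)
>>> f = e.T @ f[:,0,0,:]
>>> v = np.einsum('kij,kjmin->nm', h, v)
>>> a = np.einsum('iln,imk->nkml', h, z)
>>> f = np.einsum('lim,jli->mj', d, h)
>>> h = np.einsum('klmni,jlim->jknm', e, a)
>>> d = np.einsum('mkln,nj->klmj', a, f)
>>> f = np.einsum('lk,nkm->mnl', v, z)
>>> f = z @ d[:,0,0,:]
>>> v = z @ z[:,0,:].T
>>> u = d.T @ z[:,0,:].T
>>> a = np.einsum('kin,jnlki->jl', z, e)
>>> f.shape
(11, 31, 11)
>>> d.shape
(2, 31, 29, 11)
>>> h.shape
(29, 7, 11, 7)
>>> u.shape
(11, 29, 31, 11)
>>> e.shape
(7, 2, 7, 11, 31)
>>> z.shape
(11, 31, 2)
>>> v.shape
(11, 31, 11)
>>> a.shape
(7, 7)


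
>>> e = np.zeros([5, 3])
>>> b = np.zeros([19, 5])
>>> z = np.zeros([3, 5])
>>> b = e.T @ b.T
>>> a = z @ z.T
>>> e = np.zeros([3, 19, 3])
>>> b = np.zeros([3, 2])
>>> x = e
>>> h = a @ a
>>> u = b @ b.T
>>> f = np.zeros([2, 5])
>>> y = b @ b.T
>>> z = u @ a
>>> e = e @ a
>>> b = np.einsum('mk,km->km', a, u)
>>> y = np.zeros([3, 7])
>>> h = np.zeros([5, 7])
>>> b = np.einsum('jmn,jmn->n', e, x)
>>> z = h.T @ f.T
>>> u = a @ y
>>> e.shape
(3, 19, 3)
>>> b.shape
(3,)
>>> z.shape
(7, 2)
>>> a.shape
(3, 3)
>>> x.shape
(3, 19, 3)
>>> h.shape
(5, 7)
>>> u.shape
(3, 7)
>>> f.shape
(2, 5)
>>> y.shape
(3, 7)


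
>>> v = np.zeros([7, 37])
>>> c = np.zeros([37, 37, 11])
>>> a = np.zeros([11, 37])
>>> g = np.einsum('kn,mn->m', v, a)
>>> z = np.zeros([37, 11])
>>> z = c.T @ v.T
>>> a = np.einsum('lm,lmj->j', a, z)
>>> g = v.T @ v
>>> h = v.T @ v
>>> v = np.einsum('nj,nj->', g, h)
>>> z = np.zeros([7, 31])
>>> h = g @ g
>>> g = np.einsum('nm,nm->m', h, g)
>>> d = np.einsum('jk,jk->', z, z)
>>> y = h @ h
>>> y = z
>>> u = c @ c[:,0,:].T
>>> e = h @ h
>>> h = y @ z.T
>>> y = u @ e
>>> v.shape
()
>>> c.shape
(37, 37, 11)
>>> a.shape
(7,)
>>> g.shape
(37,)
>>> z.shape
(7, 31)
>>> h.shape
(7, 7)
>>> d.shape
()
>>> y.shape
(37, 37, 37)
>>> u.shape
(37, 37, 37)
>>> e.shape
(37, 37)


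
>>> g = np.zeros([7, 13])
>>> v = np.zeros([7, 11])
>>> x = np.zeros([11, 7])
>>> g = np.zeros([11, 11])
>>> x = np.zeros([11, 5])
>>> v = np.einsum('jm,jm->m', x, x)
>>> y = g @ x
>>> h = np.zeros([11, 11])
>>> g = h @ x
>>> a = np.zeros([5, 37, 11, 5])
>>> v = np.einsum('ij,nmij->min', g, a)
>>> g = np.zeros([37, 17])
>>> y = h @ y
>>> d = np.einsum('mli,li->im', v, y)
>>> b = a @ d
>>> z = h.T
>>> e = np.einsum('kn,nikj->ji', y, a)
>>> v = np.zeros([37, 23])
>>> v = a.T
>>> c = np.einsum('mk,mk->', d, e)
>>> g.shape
(37, 17)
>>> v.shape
(5, 11, 37, 5)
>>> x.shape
(11, 5)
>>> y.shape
(11, 5)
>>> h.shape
(11, 11)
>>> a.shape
(5, 37, 11, 5)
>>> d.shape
(5, 37)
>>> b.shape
(5, 37, 11, 37)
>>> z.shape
(11, 11)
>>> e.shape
(5, 37)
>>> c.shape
()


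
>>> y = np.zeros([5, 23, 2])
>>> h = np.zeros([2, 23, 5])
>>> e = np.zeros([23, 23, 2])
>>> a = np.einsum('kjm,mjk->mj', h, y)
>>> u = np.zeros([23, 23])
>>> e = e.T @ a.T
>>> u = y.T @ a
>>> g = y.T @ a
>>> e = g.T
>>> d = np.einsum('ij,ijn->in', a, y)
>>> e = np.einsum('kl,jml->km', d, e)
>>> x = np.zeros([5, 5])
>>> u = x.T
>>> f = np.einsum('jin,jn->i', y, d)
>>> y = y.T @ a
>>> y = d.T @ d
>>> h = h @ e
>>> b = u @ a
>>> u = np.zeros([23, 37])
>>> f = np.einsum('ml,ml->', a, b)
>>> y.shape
(2, 2)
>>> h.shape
(2, 23, 23)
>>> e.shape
(5, 23)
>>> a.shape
(5, 23)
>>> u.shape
(23, 37)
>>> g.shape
(2, 23, 23)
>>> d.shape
(5, 2)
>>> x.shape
(5, 5)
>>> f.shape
()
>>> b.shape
(5, 23)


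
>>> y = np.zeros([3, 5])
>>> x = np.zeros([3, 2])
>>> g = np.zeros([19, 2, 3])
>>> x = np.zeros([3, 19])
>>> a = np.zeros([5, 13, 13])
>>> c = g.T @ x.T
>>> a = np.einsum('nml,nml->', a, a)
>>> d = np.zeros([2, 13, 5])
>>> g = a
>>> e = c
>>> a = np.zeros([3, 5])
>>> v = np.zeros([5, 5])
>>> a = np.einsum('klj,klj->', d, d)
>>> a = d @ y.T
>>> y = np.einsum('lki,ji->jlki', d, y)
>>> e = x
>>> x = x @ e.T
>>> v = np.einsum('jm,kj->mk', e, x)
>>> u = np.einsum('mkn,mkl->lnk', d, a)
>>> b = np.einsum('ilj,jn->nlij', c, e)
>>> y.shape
(3, 2, 13, 5)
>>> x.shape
(3, 3)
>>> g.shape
()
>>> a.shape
(2, 13, 3)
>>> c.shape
(3, 2, 3)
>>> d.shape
(2, 13, 5)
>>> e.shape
(3, 19)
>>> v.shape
(19, 3)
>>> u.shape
(3, 5, 13)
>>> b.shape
(19, 2, 3, 3)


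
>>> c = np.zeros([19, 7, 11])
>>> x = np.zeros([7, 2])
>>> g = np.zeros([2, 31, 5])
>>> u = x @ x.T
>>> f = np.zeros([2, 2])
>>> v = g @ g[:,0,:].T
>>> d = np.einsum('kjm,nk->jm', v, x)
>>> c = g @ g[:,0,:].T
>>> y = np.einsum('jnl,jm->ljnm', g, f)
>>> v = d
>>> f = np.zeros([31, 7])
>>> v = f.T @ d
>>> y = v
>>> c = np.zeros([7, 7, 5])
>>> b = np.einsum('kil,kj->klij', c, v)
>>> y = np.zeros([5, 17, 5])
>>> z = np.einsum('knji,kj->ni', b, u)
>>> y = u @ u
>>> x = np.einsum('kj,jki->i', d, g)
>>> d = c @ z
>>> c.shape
(7, 7, 5)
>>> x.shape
(5,)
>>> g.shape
(2, 31, 5)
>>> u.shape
(7, 7)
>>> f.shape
(31, 7)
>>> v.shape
(7, 2)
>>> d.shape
(7, 7, 2)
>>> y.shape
(7, 7)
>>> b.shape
(7, 5, 7, 2)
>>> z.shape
(5, 2)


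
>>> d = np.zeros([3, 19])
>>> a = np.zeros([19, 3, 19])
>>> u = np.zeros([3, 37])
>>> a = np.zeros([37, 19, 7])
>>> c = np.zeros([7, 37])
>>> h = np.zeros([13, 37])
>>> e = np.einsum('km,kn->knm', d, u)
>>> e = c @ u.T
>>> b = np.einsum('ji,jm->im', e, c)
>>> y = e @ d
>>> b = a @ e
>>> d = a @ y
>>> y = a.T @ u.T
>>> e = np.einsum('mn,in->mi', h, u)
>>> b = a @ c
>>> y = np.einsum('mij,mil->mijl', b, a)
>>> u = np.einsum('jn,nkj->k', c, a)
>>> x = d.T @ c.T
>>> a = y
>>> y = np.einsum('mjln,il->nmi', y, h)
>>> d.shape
(37, 19, 19)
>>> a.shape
(37, 19, 37, 7)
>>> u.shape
(19,)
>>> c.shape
(7, 37)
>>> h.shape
(13, 37)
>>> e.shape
(13, 3)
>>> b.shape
(37, 19, 37)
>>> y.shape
(7, 37, 13)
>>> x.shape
(19, 19, 7)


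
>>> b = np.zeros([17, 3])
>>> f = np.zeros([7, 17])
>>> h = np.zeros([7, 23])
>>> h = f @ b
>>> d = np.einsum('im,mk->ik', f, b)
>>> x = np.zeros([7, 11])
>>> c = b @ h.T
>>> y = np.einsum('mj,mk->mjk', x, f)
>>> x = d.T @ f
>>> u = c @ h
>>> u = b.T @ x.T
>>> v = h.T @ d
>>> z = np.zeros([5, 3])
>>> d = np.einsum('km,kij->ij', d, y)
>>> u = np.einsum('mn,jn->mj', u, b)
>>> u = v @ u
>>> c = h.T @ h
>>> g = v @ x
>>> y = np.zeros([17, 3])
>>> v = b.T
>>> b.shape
(17, 3)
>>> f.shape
(7, 17)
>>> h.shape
(7, 3)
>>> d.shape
(11, 17)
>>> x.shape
(3, 17)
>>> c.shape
(3, 3)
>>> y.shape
(17, 3)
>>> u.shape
(3, 17)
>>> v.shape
(3, 17)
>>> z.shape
(5, 3)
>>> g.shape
(3, 17)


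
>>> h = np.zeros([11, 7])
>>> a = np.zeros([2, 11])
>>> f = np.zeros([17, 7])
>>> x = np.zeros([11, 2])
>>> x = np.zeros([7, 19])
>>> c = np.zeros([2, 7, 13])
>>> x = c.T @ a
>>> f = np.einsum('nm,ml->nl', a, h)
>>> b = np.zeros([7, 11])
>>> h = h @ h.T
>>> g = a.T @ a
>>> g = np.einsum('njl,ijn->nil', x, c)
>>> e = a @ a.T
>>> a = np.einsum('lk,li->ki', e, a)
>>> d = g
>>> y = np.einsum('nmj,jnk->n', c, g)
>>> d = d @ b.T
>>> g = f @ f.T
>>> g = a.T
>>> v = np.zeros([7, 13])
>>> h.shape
(11, 11)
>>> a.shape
(2, 11)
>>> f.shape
(2, 7)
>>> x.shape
(13, 7, 11)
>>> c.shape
(2, 7, 13)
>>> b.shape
(7, 11)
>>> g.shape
(11, 2)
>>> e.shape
(2, 2)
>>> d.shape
(13, 2, 7)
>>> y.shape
(2,)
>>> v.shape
(7, 13)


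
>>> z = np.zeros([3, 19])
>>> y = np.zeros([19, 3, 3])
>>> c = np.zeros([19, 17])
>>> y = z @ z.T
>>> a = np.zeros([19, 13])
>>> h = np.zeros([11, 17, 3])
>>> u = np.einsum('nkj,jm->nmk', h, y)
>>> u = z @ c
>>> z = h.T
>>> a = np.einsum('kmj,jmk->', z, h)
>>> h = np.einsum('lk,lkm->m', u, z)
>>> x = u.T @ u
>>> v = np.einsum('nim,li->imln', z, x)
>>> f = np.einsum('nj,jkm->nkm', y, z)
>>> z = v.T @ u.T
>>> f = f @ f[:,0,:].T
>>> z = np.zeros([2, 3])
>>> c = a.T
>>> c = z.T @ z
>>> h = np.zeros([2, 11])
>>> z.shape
(2, 3)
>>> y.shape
(3, 3)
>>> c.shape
(3, 3)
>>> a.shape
()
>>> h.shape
(2, 11)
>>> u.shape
(3, 17)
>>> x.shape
(17, 17)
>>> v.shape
(17, 11, 17, 3)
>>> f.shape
(3, 17, 3)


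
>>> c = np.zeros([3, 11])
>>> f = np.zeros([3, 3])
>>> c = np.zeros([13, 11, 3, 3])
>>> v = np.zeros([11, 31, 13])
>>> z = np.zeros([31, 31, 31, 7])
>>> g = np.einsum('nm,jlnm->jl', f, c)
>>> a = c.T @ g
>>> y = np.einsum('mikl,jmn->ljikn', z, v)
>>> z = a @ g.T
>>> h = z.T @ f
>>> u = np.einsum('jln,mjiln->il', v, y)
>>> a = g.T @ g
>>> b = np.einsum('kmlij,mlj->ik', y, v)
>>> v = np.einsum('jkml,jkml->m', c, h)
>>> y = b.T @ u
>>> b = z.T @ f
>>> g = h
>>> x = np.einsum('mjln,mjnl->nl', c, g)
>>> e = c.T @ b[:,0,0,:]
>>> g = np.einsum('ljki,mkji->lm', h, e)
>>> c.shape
(13, 11, 3, 3)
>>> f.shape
(3, 3)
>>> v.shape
(3,)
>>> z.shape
(3, 3, 11, 13)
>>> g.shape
(13, 3)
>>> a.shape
(11, 11)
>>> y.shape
(7, 31)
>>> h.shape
(13, 11, 3, 3)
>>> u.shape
(31, 31)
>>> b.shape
(13, 11, 3, 3)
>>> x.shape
(3, 3)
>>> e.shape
(3, 3, 11, 3)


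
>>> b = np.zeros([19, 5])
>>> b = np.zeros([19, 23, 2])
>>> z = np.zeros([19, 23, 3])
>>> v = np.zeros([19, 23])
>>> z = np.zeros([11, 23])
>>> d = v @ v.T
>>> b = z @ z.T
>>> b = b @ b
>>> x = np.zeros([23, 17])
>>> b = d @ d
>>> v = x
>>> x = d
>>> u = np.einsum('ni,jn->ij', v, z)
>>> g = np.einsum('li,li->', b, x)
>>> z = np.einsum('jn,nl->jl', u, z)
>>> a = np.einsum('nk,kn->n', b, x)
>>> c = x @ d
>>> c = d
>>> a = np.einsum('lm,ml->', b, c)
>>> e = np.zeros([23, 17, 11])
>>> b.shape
(19, 19)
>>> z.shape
(17, 23)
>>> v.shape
(23, 17)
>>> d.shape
(19, 19)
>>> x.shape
(19, 19)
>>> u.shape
(17, 11)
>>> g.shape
()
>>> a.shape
()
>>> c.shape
(19, 19)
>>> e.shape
(23, 17, 11)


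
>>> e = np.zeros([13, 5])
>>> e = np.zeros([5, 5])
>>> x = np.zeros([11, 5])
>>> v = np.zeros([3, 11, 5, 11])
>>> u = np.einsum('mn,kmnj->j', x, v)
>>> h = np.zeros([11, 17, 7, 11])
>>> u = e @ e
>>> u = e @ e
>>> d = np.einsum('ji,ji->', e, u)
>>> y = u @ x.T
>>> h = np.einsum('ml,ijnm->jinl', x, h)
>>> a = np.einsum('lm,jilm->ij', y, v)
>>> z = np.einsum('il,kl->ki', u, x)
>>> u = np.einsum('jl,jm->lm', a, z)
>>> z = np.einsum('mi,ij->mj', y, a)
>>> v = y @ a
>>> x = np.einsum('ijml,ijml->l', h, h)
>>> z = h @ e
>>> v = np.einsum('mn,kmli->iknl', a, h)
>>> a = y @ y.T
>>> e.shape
(5, 5)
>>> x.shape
(5,)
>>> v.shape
(5, 17, 3, 7)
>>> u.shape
(3, 5)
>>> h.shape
(17, 11, 7, 5)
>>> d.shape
()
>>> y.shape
(5, 11)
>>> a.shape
(5, 5)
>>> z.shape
(17, 11, 7, 5)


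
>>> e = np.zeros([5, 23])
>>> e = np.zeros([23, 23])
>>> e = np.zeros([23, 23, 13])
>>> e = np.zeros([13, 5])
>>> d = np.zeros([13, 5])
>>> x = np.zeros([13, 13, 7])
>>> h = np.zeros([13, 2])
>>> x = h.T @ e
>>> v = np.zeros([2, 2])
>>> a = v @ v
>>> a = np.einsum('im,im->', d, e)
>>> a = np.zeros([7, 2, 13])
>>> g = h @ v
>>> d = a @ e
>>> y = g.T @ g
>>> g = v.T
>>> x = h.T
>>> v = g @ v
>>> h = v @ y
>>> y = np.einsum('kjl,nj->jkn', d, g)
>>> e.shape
(13, 5)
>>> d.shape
(7, 2, 5)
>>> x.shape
(2, 13)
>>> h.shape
(2, 2)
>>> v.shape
(2, 2)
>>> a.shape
(7, 2, 13)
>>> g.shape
(2, 2)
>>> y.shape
(2, 7, 2)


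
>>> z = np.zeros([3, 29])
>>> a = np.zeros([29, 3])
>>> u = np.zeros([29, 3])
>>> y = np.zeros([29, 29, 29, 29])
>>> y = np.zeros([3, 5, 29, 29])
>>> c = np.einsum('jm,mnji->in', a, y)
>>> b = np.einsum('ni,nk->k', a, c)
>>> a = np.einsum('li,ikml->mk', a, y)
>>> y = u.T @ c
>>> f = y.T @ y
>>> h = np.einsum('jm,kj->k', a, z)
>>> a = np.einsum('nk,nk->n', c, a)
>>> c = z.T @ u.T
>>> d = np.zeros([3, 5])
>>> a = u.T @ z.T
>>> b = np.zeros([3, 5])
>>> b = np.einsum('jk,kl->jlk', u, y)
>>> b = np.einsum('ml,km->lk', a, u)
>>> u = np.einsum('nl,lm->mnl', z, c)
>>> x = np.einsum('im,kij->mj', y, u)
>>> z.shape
(3, 29)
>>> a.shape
(3, 3)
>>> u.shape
(29, 3, 29)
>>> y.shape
(3, 5)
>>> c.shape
(29, 29)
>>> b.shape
(3, 29)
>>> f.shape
(5, 5)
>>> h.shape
(3,)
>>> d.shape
(3, 5)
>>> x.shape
(5, 29)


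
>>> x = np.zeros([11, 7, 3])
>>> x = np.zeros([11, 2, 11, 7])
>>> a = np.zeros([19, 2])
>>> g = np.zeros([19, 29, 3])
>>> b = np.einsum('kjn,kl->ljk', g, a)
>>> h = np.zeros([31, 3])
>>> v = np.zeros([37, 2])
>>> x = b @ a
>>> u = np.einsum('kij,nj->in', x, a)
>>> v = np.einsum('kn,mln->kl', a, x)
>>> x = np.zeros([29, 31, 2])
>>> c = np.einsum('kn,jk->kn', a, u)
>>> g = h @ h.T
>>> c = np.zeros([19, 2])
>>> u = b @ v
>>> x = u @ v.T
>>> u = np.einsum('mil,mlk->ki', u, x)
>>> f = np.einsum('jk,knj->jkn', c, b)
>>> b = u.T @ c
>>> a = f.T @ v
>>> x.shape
(2, 29, 19)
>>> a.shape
(29, 2, 29)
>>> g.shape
(31, 31)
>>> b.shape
(29, 2)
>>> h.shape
(31, 3)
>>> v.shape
(19, 29)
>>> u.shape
(19, 29)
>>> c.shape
(19, 2)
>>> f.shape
(19, 2, 29)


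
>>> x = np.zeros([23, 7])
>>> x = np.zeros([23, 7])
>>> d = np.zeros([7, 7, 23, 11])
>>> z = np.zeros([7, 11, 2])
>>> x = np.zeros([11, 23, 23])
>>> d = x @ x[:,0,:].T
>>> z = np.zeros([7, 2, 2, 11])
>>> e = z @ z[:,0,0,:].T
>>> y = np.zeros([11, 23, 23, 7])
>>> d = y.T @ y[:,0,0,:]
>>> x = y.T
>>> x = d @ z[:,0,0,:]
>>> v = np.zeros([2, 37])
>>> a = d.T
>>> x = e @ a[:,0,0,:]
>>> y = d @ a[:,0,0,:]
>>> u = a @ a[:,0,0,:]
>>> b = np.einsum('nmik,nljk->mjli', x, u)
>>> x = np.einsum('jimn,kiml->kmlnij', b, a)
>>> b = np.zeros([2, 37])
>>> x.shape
(7, 23, 7, 2, 23, 2)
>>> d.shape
(7, 23, 23, 7)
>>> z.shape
(7, 2, 2, 11)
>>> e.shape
(7, 2, 2, 7)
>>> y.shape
(7, 23, 23, 7)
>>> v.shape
(2, 37)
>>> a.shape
(7, 23, 23, 7)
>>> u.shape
(7, 23, 23, 7)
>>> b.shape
(2, 37)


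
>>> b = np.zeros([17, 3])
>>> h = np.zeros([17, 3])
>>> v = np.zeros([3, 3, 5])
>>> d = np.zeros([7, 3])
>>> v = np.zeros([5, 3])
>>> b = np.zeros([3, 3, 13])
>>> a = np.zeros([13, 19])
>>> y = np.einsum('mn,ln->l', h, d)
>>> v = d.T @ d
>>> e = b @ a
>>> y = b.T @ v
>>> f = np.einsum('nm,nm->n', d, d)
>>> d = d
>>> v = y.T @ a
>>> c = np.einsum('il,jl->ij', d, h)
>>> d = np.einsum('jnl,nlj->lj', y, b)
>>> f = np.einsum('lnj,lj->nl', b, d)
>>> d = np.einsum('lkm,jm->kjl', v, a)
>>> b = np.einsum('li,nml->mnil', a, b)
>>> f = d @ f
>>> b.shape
(3, 3, 19, 13)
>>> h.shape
(17, 3)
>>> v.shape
(3, 3, 19)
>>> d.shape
(3, 13, 3)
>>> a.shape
(13, 19)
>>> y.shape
(13, 3, 3)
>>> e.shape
(3, 3, 19)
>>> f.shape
(3, 13, 3)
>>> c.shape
(7, 17)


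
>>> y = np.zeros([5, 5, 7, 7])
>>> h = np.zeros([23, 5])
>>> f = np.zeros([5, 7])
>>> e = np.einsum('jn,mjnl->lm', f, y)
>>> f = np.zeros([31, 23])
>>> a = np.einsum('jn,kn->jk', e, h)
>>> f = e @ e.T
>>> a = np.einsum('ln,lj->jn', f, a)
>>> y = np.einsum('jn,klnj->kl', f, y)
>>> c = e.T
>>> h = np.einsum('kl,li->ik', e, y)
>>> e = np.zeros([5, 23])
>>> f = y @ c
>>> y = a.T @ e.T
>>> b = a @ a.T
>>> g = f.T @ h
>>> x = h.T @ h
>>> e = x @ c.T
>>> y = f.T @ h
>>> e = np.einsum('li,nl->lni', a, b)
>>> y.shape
(7, 7)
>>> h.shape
(5, 7)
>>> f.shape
(5, 7)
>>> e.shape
(23, 23, 7)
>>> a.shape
(23, 7)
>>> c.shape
(5, 7)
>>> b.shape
(23, 23)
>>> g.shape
(7, 7)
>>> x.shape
(7, 7)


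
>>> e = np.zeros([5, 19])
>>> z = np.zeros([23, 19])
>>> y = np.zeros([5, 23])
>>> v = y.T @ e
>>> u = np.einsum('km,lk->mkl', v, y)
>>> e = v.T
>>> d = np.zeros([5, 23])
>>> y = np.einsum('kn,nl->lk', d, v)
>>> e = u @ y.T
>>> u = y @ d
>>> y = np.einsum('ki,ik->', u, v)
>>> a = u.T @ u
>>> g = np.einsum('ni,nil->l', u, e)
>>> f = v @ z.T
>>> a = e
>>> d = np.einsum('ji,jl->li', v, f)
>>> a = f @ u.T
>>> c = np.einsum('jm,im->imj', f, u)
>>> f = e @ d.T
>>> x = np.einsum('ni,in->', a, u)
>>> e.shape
(19, 23, 19)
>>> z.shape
(23, 19)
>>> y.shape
()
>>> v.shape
(23, 19)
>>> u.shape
(19, 23)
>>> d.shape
(23, 19)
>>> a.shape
(23, 19)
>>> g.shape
(19,)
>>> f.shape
(19, 23, 23)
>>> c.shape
(19, 23, 23)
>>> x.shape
()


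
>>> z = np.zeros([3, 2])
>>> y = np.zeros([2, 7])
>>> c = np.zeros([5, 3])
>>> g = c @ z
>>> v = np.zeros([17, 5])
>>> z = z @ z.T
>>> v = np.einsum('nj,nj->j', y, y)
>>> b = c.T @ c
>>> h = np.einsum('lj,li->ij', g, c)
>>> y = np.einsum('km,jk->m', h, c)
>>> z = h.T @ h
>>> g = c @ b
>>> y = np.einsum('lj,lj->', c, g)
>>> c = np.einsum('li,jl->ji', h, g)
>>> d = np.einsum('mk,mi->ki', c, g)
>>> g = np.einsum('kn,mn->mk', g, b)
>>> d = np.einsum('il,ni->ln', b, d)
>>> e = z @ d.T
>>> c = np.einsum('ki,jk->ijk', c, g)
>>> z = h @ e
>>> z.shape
(3, 3)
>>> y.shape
()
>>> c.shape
(2, 3, 5)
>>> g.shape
(3, 5)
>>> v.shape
(7,)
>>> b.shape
(3, 3)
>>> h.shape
(3, 2)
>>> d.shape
(3, 2)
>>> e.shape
(2, 3)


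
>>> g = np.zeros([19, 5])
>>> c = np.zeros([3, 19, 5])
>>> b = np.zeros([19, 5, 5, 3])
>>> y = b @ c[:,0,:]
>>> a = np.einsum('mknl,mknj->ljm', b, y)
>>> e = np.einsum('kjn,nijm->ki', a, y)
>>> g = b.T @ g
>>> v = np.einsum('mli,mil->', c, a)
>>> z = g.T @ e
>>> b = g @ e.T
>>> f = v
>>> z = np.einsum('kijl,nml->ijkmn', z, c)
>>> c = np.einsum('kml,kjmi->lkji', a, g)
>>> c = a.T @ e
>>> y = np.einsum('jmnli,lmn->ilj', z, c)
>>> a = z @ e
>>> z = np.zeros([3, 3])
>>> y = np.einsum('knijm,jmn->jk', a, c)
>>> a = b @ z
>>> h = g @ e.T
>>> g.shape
(3, 5, 5, 5)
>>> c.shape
(19, 5, 5)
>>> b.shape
(3, 5, 5, 3)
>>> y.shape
(19, 5)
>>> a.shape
(3, 5, 5, 3)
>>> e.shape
(3, 5)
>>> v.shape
()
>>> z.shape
(3, 3)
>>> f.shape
()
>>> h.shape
(3, 5, 5, 3)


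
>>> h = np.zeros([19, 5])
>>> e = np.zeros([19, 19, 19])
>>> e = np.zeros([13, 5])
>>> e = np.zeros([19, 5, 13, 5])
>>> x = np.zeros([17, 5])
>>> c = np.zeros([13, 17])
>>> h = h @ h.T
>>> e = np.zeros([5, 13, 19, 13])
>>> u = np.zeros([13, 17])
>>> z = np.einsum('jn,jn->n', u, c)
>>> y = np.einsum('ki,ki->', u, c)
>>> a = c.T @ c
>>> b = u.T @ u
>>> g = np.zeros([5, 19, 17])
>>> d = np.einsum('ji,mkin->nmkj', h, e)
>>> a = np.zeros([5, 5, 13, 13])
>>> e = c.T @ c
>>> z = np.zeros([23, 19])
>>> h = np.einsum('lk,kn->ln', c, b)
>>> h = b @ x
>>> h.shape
(17, 5)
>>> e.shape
(17, 17)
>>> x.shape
(17, 5)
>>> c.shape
(13, 17)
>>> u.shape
(13, 17)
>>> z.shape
(23, 19)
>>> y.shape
()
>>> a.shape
(5, 5, 13, 13)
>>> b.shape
(17, 17)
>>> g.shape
(5, 19, 17)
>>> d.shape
(13, 5, 13, 19)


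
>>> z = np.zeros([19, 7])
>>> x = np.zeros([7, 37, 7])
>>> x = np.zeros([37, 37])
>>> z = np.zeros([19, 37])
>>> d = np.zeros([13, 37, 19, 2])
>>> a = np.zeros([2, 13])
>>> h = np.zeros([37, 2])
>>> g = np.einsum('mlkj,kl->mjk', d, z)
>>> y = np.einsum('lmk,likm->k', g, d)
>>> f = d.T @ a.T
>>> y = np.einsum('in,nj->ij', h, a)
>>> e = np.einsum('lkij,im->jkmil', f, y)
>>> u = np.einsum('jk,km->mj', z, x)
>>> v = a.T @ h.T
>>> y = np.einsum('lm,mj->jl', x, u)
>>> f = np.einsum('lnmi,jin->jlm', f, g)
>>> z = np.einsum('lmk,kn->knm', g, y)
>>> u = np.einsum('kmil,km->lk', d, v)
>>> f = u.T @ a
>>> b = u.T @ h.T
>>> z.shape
(19, 37, 2)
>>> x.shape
(37, 37)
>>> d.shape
(13, 37, 19, 2)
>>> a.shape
(2, 13)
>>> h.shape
(37, 2)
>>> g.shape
(13, 2, 19)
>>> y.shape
(19, 37)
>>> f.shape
(13, 13)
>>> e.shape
(2, 19, 13, 37, 2)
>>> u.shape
(2, 13)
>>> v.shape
(13, 37)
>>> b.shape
(13, 37)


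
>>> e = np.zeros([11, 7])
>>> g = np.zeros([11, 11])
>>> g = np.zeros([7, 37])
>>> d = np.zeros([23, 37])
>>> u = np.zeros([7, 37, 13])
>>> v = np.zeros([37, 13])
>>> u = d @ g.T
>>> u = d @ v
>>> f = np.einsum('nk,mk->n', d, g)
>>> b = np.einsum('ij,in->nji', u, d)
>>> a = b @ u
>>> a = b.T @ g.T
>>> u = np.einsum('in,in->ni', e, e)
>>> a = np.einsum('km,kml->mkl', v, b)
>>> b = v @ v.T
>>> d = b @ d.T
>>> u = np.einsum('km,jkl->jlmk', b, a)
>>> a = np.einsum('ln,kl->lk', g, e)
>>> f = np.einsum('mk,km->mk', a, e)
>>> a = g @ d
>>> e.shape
(11, 7)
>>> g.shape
(7, 37)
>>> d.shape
(37, 23)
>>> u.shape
(13, 23, 37, 37)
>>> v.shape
(37, 13)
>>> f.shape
(7, 11)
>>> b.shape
(37, 37)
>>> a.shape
(7, 23)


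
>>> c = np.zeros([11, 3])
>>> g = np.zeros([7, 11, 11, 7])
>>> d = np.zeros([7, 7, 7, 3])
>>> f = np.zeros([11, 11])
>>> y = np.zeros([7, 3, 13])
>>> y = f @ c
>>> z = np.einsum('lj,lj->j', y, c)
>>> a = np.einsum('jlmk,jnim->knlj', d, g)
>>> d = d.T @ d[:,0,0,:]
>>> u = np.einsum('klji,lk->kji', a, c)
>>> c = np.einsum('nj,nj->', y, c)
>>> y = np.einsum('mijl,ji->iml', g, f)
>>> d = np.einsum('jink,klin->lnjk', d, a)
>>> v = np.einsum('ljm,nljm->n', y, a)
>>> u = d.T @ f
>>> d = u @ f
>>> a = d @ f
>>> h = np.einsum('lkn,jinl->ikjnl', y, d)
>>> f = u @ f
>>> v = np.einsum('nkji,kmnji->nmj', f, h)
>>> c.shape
()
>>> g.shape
(7, 11, 11, 7)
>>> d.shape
(3, 3, 7, 11)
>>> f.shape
(3, 3, 7, 11)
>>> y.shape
(11, 7, 7)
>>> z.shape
(3,)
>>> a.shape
(3, 3, 7, 11)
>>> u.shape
(3, 3, 7, 11)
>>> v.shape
(3, 7, 7)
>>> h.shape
(3, 7, 3, 7, 11)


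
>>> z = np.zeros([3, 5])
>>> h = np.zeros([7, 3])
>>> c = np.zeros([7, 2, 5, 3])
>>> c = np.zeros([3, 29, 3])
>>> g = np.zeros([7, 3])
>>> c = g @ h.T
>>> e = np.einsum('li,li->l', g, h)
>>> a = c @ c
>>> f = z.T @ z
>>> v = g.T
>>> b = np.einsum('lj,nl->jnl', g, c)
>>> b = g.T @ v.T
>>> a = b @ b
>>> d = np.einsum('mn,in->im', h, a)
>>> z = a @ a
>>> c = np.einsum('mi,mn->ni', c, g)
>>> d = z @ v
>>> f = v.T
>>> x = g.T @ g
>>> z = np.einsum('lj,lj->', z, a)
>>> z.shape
()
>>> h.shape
(7, 3)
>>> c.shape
(3, 7)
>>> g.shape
(7, 3)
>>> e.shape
(7,)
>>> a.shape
(3, 3)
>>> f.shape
(7, 3)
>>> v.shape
(3, 7)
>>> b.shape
(3, 3)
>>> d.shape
(3, 7)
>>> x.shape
(3, 3)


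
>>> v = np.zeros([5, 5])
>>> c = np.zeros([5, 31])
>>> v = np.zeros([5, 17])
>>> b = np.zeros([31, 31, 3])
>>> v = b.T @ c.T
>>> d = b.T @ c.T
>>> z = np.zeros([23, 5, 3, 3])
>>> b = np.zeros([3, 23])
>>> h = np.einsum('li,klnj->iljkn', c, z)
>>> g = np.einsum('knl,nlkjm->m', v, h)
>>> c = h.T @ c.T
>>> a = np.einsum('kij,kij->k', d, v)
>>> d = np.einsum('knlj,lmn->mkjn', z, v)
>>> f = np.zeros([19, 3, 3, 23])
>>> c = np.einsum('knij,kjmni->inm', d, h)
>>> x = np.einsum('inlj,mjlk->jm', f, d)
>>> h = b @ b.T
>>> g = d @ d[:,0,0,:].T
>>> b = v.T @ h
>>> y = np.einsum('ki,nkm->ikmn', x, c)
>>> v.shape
(3, 31, 5)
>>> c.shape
(3, 23, 3)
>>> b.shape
(5, 31, 3)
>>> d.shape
(31, 23, 3, 5)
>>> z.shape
(23, 5, 3, 3)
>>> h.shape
(3, 3)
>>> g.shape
(31, 23, 3, 31)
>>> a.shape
(3,)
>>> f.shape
(19, 3, 3, 23)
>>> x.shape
(23, 31)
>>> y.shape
(31, 23, 3, 3)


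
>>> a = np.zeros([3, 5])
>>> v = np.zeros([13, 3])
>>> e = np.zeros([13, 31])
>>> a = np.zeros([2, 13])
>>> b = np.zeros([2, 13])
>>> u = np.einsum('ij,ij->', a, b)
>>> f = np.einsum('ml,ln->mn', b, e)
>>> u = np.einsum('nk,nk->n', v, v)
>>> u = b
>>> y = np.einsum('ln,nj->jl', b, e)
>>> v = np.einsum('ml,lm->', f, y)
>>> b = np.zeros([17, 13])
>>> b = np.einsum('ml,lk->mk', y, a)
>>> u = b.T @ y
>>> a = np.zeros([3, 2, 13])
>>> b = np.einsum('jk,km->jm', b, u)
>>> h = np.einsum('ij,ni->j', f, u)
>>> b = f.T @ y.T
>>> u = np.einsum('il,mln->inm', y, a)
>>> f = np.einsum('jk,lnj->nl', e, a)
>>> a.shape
(3, 2, 13)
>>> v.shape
()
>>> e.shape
(13, 31)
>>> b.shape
(31, 31)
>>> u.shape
(31, 13, 3)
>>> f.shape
(2, 3)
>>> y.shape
(31, 2)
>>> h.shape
(31,)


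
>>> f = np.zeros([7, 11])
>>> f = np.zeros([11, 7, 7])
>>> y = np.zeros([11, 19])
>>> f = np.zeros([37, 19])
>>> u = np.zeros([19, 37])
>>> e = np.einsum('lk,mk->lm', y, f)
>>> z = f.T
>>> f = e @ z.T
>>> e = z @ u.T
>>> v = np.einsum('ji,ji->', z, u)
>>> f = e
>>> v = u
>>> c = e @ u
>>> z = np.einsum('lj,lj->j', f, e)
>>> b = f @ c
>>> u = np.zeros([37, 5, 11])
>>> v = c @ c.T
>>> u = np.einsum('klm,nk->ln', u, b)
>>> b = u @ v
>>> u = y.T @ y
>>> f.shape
(19, 19)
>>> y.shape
(11, 19)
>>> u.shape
(19, 19)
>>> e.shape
(19, 19)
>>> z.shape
(19,)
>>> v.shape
(19, 19)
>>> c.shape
(19, 37)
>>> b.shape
(5, 19)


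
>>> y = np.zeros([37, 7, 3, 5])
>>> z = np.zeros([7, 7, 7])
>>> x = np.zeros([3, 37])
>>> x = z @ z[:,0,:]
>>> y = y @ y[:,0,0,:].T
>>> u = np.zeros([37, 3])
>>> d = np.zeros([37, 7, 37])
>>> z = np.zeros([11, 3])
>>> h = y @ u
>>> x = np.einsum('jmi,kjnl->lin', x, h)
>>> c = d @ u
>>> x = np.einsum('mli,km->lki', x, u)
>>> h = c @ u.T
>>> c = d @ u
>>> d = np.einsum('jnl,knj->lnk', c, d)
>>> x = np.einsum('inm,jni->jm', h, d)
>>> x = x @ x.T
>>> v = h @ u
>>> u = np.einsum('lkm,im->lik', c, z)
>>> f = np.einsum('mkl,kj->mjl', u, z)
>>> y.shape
(37, 7, 3, 37)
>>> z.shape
(11, 3)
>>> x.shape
(3, 3)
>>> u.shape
(37, 11, 7)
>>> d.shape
(3, 7, 37)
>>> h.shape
(37, 7, 37)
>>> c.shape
(37, 7, 3)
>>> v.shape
(37, 7, 3)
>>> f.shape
(37, 3, 7)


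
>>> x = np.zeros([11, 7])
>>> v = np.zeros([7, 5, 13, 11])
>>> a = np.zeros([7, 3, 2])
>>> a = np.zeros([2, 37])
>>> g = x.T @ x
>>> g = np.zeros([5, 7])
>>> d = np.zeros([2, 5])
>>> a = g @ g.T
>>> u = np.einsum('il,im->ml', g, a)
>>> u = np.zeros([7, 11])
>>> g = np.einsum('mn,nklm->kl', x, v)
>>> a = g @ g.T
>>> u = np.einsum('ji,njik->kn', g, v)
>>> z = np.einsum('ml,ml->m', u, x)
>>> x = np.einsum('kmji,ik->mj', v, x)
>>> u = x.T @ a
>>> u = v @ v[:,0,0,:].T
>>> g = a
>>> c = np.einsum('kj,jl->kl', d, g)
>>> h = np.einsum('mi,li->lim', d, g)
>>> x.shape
(5, 13)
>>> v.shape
(7, 5, 13, 11)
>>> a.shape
(5, 5)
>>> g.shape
(5, 5)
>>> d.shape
(2, 5)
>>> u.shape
(7, 5, 13, 7)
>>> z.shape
(11,)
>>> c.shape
(2, 5)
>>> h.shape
(5, 5, 2)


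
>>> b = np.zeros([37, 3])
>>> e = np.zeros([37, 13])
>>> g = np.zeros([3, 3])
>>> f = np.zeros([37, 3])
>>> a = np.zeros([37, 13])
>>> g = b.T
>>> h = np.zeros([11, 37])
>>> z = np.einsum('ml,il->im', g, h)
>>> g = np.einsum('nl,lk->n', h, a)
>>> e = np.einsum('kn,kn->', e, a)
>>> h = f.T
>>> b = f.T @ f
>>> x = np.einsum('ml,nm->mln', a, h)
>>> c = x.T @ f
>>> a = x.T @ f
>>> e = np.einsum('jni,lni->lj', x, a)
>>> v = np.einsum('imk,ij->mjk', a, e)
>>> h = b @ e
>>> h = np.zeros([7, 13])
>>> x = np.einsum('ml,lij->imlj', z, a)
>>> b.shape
(3, 3)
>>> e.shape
(3, 37)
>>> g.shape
(11,)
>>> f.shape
(37, 3)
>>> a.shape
(3, 13, 3)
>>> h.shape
(7, 13)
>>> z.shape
(11, 3)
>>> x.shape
(13, 11, 3, 3)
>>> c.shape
(3, 13, 3)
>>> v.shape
(13, 37, 3)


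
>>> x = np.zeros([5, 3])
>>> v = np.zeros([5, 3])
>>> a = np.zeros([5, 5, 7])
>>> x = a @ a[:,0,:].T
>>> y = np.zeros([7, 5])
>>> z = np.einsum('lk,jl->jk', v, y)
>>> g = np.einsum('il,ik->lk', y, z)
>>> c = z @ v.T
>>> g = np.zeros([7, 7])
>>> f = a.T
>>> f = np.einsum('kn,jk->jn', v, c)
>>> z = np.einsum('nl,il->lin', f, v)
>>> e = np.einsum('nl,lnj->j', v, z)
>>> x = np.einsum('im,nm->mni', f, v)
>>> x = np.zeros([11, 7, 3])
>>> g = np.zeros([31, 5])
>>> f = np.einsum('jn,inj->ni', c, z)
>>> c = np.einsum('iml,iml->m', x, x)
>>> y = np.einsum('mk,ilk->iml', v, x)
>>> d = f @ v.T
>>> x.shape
(11, 7, 3)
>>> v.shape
(5, 3)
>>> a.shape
(5, 5, 7)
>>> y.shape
(11, 5, 7)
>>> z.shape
(3, 5, 7)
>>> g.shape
(31, 5)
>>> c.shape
(7,)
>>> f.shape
(5, 3)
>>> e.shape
(7,)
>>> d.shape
(5, 5)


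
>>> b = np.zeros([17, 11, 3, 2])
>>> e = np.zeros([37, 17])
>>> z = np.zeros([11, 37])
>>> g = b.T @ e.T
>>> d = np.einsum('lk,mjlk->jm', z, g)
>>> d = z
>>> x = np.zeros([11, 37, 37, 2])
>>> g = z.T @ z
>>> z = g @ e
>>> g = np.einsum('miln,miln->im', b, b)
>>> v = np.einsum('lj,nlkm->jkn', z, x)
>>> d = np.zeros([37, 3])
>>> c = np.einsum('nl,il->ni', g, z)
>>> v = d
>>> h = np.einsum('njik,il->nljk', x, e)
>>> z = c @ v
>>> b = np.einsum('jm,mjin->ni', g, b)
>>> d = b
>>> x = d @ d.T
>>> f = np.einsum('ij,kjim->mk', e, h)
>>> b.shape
(2, 3)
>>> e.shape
(37, 17)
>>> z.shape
(11, 3)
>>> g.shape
(11, 17)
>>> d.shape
(2, 3)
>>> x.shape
(2, 2)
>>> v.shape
(37, 3)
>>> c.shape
(11, 37)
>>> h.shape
(11, 17, 37, 2)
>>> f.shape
(2, 11)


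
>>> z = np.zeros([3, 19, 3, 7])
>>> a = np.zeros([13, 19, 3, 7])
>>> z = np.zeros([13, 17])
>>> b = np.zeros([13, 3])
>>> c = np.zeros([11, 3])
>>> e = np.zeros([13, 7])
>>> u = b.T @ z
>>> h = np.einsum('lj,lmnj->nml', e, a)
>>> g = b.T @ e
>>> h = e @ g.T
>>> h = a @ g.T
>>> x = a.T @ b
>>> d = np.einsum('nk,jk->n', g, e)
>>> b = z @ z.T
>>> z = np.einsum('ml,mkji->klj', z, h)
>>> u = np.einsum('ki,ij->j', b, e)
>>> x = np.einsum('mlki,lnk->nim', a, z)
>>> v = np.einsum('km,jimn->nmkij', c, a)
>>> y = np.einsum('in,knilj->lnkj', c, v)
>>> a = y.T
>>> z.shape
(19, 17, 3)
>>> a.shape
(13, 7, 3, 19)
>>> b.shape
(13, 13)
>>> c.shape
(11, 3)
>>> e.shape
(13, 7)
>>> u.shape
(7,)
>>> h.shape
(13, 19, 3, 3)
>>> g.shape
(3, 7)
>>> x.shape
(17, 7, 13)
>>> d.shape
(3,)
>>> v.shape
(7, 3, 11, 19, 13)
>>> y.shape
(19, 3, 7, 13)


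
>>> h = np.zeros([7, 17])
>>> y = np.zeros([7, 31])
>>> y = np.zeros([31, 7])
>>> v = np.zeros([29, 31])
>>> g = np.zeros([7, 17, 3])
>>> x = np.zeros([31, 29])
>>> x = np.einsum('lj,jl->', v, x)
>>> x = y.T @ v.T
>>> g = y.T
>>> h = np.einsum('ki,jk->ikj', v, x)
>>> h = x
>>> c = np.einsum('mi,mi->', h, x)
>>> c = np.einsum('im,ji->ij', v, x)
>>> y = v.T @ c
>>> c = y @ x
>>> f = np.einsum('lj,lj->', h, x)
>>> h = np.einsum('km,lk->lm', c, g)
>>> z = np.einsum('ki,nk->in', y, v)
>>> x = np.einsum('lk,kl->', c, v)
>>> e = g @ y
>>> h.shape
(7, 29)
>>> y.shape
(31, 7)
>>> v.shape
(29, 31)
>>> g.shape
(7, 31)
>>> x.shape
()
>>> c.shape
(31, 29)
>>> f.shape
()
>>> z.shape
(7, 29)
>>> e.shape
(7, 7)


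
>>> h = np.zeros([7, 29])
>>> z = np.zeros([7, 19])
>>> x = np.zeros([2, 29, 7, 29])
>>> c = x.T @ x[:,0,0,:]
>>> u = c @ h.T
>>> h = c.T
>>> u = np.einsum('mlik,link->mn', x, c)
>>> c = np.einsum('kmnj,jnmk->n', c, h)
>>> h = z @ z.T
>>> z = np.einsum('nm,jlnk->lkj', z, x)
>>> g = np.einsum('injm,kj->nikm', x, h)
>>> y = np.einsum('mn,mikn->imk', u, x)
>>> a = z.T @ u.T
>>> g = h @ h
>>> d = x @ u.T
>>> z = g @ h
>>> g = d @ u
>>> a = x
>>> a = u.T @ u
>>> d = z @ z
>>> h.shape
(7, 7)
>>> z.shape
(7, 7)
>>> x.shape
(2, 29, 7, 29)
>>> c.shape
(29,)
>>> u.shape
(2, 29)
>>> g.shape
(2, 29, 7, 29)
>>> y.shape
(29, 2, 7)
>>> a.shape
(29, 29)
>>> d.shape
(7, 7)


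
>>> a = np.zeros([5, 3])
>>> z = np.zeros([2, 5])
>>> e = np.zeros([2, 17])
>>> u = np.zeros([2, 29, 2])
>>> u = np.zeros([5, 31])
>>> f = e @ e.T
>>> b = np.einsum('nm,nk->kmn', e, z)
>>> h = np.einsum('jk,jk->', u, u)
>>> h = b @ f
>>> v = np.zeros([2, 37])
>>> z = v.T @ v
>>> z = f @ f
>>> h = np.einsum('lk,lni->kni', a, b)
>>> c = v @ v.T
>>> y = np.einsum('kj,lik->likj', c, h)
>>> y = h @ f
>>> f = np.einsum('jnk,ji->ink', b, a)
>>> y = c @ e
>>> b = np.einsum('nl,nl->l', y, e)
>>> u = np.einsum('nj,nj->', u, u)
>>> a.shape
(5, 3)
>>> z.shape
(2, 2)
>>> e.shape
(2, 17)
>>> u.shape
()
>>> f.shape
(3, 17, 2)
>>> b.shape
(17,)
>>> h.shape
(3, 17, 2)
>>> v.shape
(2, 37)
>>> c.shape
(2, 2)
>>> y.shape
(2, 17)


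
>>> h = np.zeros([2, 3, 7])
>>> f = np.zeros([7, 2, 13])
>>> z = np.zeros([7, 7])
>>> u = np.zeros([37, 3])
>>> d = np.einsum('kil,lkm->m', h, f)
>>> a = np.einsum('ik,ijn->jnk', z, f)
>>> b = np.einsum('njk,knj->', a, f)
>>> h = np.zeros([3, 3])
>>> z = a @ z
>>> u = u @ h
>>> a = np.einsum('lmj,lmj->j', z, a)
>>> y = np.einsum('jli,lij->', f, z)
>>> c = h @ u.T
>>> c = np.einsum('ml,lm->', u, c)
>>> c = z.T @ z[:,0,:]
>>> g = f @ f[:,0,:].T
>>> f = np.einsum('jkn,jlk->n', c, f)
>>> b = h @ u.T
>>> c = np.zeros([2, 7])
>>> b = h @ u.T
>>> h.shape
(3, 3)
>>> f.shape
(7,)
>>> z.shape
(2, 13, 7)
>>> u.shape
(37, 3)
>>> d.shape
(13,)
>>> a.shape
(7,)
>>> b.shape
(3, 37)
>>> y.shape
()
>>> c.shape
(2, 7)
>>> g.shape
(7, 2, 7)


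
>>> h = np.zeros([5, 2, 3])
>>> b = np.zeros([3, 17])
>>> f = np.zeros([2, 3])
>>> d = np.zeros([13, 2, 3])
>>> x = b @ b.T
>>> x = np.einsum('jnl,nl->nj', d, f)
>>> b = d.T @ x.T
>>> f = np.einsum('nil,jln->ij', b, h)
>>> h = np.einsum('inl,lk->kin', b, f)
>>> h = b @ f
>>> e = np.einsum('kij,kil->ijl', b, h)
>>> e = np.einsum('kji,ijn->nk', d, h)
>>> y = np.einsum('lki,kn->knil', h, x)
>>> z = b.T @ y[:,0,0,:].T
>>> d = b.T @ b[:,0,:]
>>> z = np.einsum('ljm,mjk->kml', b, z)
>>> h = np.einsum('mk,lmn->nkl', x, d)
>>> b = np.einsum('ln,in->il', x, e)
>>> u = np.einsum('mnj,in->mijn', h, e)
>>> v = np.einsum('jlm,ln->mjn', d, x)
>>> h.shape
(2, 13, 2)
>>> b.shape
(5, 2)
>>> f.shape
(2, 5)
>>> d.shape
(2, 2, 2)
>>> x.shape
(2, 13)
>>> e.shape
(5, 13)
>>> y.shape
(2, 13, 5, 3)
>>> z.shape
(2, 2, 3)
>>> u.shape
(2, 5, 2, 13)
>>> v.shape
(2, 2, 13)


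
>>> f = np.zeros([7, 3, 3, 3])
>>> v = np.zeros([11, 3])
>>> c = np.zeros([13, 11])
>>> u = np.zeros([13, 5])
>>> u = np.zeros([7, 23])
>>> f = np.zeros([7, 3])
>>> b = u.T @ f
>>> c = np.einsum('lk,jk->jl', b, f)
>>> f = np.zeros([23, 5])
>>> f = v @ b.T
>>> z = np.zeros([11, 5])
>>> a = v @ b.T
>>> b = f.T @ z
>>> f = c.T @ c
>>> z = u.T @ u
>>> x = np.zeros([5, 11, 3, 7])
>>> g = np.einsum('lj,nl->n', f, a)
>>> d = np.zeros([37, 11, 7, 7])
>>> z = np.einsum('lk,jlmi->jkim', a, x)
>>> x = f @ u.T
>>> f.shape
(23, 23)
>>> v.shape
(11, 3)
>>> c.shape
(7, 23)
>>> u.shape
(7, 23)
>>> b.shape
(23, 5)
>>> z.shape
(5, 23, 7, 3)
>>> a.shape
(11, 23)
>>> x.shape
(23, 7)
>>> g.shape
(11,)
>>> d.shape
(37, 11, 7, 7)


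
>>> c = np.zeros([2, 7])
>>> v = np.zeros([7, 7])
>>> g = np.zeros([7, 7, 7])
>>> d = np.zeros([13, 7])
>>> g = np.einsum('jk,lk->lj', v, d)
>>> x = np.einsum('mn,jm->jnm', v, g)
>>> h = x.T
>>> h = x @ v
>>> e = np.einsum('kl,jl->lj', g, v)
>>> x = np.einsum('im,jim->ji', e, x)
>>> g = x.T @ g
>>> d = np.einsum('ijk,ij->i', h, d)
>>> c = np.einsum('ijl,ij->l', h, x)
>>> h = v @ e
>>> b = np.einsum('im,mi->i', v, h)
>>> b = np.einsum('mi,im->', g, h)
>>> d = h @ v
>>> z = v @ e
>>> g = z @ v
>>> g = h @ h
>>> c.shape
(7,)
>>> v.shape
(7, 7)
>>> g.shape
(7, 7)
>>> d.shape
(7, 7)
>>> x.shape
(13, 7)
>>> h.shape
(7, 7)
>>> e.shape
(7, 7)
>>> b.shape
()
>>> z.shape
(7, 7)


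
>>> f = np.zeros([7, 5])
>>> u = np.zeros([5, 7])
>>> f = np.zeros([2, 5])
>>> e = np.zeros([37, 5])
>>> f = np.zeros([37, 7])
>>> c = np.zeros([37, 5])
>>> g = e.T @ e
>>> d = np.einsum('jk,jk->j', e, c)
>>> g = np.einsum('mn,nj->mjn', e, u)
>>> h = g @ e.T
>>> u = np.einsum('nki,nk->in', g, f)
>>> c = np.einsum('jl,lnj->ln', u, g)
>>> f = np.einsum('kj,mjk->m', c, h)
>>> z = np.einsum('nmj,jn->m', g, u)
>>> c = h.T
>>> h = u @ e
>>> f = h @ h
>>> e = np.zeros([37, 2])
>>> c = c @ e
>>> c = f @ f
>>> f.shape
(5, 5)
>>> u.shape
(5, 37)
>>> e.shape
(37, 2)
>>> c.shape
(5, 5)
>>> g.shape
(37, 7, 5)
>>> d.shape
(37,)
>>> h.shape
(5, 5)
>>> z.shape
(7,)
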